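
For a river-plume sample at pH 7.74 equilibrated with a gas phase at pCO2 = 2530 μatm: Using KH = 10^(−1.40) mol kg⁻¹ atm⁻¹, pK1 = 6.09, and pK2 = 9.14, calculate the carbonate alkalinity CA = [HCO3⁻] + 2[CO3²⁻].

[CO2*] = KH · pCO2 = 10^(−1.40) × 2530×10^-6 = 1.007×10^-4 mol/kg
α₀ = 1/(1 + K1/[H⁺] + K1K2/[H⁺]²) = 1/(1 + 10^+1.65 + 10^+0.25) = 0.02108
DIC = [CO2*]/α₀ = 1.007×10^-4 / 0.02108 = 4.779 mmol/kg
CA = (α₁ + 2α₂)·DIC = (0.9414 + 2×0.03748) × 4.779 = 4.86 mmol/kg

CA = 4.86 mmol/kg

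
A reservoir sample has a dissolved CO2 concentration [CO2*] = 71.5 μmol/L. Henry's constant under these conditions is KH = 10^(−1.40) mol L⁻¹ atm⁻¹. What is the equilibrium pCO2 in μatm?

pCO2 = 1800 μatm

KH = 10^(−1.40) = 3.981×10^-2 mol L⁻¹ atm⁻¹
pCO2 = [CO2*]/KH = 71.5×10^-6 / 3.981×10^-2 = 1.80×10^-3 atm = 1800 μatm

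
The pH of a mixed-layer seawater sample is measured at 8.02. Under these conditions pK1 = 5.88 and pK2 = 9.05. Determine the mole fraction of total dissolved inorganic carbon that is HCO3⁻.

α₁ = 0.909

α₁ = 1 / (1 + [H⁺]/K1 + K2/[H⁺]) = 1 / (1 + 10^-2.14 + 10^-1.03)
   = 1 / (1 + 0.0072444 + 0.093325) = 1/1.1006 = 0.9086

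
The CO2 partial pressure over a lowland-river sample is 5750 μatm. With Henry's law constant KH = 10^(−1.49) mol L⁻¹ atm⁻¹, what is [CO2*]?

[CO2*] = 186 μmol/L

KH = 10^(−1.49) = 3.236×10^-2 mol L⁻¹ atm⁻¹
[CO2*] = KH · pCO2 = 3.236×10^-2 × 5750×10^-6 atm = 1.86×10^-4 mol/L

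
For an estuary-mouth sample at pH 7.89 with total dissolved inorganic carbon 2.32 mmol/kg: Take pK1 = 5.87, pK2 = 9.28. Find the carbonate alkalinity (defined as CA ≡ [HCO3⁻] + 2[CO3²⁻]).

CA = 2.39 mmol/kg

CA = [HCO3⁻] + 2[CO3²⁻] = (α₁ + 2α₂)·DIC
At pH 7.89: [H⁺]/K1 = 10^-2.02 = 0.0095499, K2/[H⁺] = 10^-1.39 = 0.040738
α₁ = 1/(1 + 0.0095499 + 0.040738) = 1/1.0503 = 0.9521; α₂ = α₁·K2/[H⁺] = 0.03879
α₁ + 2α₂ = 1.0297
CA = 1.0297 × 2.32 = 2.39 mmol/kg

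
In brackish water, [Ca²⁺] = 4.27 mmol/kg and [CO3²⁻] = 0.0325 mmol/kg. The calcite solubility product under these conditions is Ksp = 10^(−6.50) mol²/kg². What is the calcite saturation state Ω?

Ω = 0.439

Ksp = 10^(−6.50) = 3.162×10^-7
Ω = [Ca²⁺][CO3²⁻]/Ksp = (4.27×10^-3)(0.0325×10^-3) / 3.162×10^-7 = 0.439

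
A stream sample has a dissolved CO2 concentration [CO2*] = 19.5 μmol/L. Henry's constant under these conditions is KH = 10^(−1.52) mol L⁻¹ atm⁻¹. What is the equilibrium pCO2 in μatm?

pCO2 = 646 μatm

KH = 10^(−1.52) = 3.020×10^-2 mol L⁻¹ atm⁻¹
pCO2 = [CO2*]/KH = 19.5×10^-6 / 3.020×10^-2 = 6.46×10^-4 atm = 646 μatm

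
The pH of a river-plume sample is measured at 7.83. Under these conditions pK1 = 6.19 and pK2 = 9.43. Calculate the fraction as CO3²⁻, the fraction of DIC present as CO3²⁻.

α₂ = 0.0240

α₂ = 1 / (1 + [H⁺]/K2 + [H⁺]²/(K1K2)) = 1 / (1 + 10^+1.60 + 10^-0.04)
   = 1 / (1 + 39.811 + 0.91201) = 1/41.723 = 0.02397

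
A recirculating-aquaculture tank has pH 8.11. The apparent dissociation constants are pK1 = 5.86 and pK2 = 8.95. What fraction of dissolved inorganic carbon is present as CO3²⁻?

α₂ = 1 / (1 + [H⁺]/K2 + [H⁺]²/(K1K2)) = 1 / (1 + 10^+0.84 + 10^-1.41)
   = 1 / (1 + 6.9183 + 0.038905) = 1/7.9572 = 0.1257

α₂ = 0.126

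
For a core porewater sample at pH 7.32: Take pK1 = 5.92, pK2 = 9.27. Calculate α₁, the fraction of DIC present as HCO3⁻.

α₁ = 1 / (1 + [H⁺]/K1 + K2/[H⁺]) = 1 / (1 + 10^-1.40 + 10^-1.95)
   = 1 / (1 + 0.039811 + 0.011220) = 1/1.0510 = 0.9514

α₁ = 0.951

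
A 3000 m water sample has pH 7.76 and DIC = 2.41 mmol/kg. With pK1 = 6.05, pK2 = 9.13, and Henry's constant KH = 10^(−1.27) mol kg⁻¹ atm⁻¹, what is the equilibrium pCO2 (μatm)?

pCO2 = 824 μatm

α₀ = 1 / (1 + K1/[H⁺] + K1K2/[H⁺]²) = 1 / (1 + 10^+1.71 + 10^+0.34)
   = 1 / (1 + 51.286 + 2.1878) = 1/54.474 = 0.01836
[CO2*] = α₀ × DIC = 0.01836 × 2.41 = 0.04424 mmol/kg
pCO2 = [CO2*]/KH = 4.424×10^-5 / 5.370×10^-2 = 824 μatm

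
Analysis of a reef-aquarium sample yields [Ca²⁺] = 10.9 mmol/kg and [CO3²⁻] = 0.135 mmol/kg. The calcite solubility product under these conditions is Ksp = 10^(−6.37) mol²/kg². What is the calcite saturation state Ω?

Ω = 3.45

Ksp = 10^(−6.37) = 4.266×10^-7
Ω = [Ca²⁺][CO3²⁻]/Ksp = (10.9×10^-3)(0.135×10^-3) / 4.266×10^-7 = 3.45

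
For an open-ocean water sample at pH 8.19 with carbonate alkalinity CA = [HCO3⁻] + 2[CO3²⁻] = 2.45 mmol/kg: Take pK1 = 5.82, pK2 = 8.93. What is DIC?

DIC = 2.13 mmol/kg

CA = [HCO3⁻] + 2[CO3²⁻] = (α₁ + 2α₂)·DIC
At pH 8.19: [H⁺]/K1 = 10^-2.37 = 0.0042658, K2/[H⁺] = 10^-0.74 = 0.18197
α₁ = 1/(1 + 0.0042658 + 0.18197) = 1/1.1862 = 0.8430; α₂ = α₁·K2/[H⁺] = 0.1534
α₁ + 2α₂ = 1.1498
DIC = CA / (α₁ + 2α₂) = 2.45 / 1.1498 = 2.13 mmol/kg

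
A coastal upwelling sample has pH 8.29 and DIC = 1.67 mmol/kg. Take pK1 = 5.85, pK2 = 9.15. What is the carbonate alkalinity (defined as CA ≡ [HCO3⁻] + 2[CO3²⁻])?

CA = 1.87 mmol/kg

CA = [HCO3⁻] + 2[CO3²⁻] = (α₁ + 2α₂)·DIC
At pH 8.29: [H⁺]/K1 = 10^-2.44 = 0.0036308, K2/[H⁺] = 10^-0.86 = 0.13804
α₁ = 1/(1 + 0.0036308 + 0.13804) = 1/1.1417 = 0.8759; α₂ = α₁·K2/[H⁺] = 0.1209
α₁ + 2α₂ = 1.1177
CA = 1.1177 × 1.67 = 1.87 mmol/kg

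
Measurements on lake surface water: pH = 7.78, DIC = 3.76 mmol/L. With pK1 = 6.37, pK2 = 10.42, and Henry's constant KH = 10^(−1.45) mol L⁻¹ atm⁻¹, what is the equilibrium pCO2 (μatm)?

α₀ = 1 / (1 + K1/[H⁺] + K1K2/[H⁺]²) = 1 / (1 + 10^+1.41 + 10^-1.23)
   = 1 / (1 + 25.704 + 0.058884) = 1/26.763 = 0.03737
[CO2*] = α₀ × DIC = 0.03737 × 3.76 = 0.1405 mmol/L
pCO2 = [CO2*]/KH = 1.405×10^-4 / 3.548×10^-2 = 3960 μatm

pCO2 = 3960 μatm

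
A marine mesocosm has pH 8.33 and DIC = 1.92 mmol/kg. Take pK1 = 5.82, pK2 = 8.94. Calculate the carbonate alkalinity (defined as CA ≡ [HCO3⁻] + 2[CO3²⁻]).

CA = [HCO3⁻] + 2[CO3²⁻] = (α₁ + 2α₂)·DIC
At pH 8.33: [H⁺]/K1 = 10^-2.51 = 0.0030903, K2/[H⁺] = 10^-0.61 = 0.24547
α₁ = 1/(1 + 0.0030903 + 0.24547) = 1/1.2486 = 0.8009; α₂ = α₁·K2/[H⁺] = 0.1966
α₁ + 2α₂ = 1.1941
CA = 1.1941 × 1.92 = 2.29 mmol/kg

CA = 2.29 mmol/kg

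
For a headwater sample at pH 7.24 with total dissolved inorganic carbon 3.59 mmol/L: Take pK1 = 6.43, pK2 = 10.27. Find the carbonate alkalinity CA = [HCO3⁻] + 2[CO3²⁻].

CA = [HCO3⁻] + 2[CO3²⁻] = (α₁ + 2α₂)·DIC
At pH 7.24: [H⁺]/K1 = 10^-0.81 = 0.15488, K2/[H⁺] = 10^-3.03 = 0.00093325
α₁ = 1/(1 + 0.15488 + 0.00093325) = 1/1.1558 = 0.8652; α₂ = α₁·K2/[H⁺] = 0.0008074
α₁ + 2α₂ = 0.8668
CA = 0.8668 × 3.59 = 3.11 mmol/L

CA = 3.11 mmol/L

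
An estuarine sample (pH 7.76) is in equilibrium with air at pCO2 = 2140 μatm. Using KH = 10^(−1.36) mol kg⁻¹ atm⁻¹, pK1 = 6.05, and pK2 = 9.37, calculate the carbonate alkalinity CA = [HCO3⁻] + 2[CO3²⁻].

[CO2*] = KH · pCO2 = 10^(−1.36) × 2140×10^-6 = 9.341×10^-5 mol/kg
α₀ = 1/(1 + K1/[H⁺] + K1K2/[H⁺]²) = 1/(1 + 10^+1.71 + 10^+0.10) = 0.01868
DIC = [CO2*]/α₀ = 9.341×10^-5 / 0.01868 = 5.002 mmol/kg
CA = (α₁ + 2α₂)·DIC = (0.9578 + 2×0.02351) × 5.002 = 5.03 mmol/kg

CA = 5.03 mmol/kg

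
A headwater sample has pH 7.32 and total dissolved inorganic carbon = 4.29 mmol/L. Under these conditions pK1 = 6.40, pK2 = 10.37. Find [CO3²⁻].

α₂ = 1 / (1 + [H⁺]/K2 + [H⁺]²/(K1K2)) = 1 / (1 + 10^+3.05 + 10^+2.13)
   = 1 / (1 + 1122.0 + 134.90) = 1/1257.9 = 0.0007950
[CO3²⁻] = α₂ × DIC = 0.0007950 × 4.29 = 0.00341 mmol/L = 3.41 μmol/L

[CO3²⁻] = 3.41 μmol/L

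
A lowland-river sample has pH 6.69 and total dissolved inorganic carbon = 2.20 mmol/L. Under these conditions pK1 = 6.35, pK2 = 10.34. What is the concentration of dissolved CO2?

[CO2*] = 0.690 mmol/L

α₀ = 1 / (1 + K1/[H⁺] + K1K2/[H⁺]²) = 1 / (1 + 10^+0.34 + 10^-3.31)
   = 1 / (1 + 2.1878 + 0.00048978) = 1/3.1883 = 0.3137
[CO2*] = α₀ × DIC = 0.3137 × 2.20 = 0.690 mmol/L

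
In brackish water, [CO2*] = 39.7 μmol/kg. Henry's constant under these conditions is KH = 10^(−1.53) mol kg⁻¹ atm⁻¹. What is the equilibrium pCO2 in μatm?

KH = 10^(−1.53) = 2.951×10^-2 mol kg⁻¹ atm⁻¹
pCO2 = [CO2*]/KH = 39.7×10^-6 / 2.951×10^-2 = 1.35×10^-3 atm = 1350 μatm

pCO2 = 1350 μatm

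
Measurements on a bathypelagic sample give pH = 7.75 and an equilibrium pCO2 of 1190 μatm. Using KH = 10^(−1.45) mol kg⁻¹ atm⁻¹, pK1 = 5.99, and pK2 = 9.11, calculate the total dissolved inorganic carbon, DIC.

DIC = 2.58 mmol/kg

[CO2*] = KH · pCO2 = 10^(−1.45) × 1190×10^-6 = 4.222×10^-5 mol/kg
α₀ = 1/(1 + K1/[H⁺] + K1K2/[H⁺]²) = 1/(1 + 10^+1.76 + 10^+0.40) = 0.01638
DIC = [CO2*]/α₀ = 4.222×10^-5 / 0.01638 = 2.58 mmol/kg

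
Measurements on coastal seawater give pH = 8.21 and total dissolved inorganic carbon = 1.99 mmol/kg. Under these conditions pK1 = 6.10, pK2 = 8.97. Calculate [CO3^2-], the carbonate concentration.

α₂ = 1 / (1 + [H⁺]/K2 + [H⁺]²/(K1K2)) = 1 / (1 + 10^+0.76 + 10^-1.35)
   = 1 / (1 + 5.7544 + 0.044668) = 1/6.7991 = 0.1471
[CO3²⁻] = α₂ × DIC = 0.1471 × 1.99 = 0.293 mmol/kg

[CO3²⁻] = 0.293 mmol/kg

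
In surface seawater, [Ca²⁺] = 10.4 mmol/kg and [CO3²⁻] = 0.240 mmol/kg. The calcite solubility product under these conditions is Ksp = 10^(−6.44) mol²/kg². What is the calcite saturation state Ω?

Ω = 6.87

Ksp = 10^(−6.44) = 3.631×10^-7
Ω = [Ca²⁺][CO3²⁻]/Ksp = (10.4×10^-3)(0.240×10^-3) / 3.631×10^-7 = 6.87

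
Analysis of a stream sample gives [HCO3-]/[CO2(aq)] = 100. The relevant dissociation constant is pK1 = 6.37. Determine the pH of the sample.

From K1 = [H⁺][HCO3-]/[CO2(aq)]:  pH = pK1 + log₁₀([HCO3-]/[CO2(aq)])
log₁₀(100) = +2.000
pH = 6.37 + (+2.000) = 8.37

pH = 8.37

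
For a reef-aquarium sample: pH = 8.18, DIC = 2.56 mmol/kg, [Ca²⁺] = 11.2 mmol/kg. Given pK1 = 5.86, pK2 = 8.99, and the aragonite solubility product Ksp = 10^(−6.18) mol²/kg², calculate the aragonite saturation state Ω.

Ω = 5.80

α₂ = 1 / (1 + [H⁺]/K2 + [H⁺]²/(K1K2)) = 1 / (1 + 10^+0.81 + 10^-1.51)
   = 1 / (1 + 6.4565 + 0.030903) = 1/7.4874 = 0.1336
[CO3²⁻] = α₂ × DIC = 0.1336 × 2.56 = 0.3419 mmol/kg
Ksp = 10^(−6.18) = 6.607×10^-7
Ω = [Ca²⁺][CO3²⁻]/Ksp = (11.2×10^-3)(3.419×10^-4) / 6.607×10^-7 = 5.80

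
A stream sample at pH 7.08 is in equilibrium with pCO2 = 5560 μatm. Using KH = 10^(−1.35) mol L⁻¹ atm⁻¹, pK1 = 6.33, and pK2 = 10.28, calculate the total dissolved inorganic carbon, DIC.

[CO2*] = KH · pCO2 = 10^(−1.35) × 5560×10^-6 = 2.484×10^-4 mol/L
α₀ = 1/(1 + K1/[H⁺] + K1K2/[H⁺]²) = 1/(1 + 10^+0.75 + 10^-2.45) = 0.1509
DIC = [CO2*]/α₀ = 2.484×10^-4 / 0.1509 = 1.65 mmol/L

DIC = 1.65 mmol/L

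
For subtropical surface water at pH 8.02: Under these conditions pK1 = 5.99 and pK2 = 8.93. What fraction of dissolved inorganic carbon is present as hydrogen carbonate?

α₁ = 0.883

α₁ = 1 / (1 + [H⁺]/K1 + K2/[H⁺]) = 1 / (1 + 10^-2.03 + 10^-0.91)
   = 1 / (1 + 0.0093325 + 0.12303) = 1/1.1324 = 0.8831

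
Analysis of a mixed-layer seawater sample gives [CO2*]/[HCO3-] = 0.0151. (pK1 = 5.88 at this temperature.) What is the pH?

From K1 = [H⁺][HCO3-]/[CO2*]:  pH = pK1 − log₁₀([CO2*]/[HCO3-])
log₁₀(0.0151) = -1.821
pH = 5.88 − (-1.821) = 7.70

pH = 7.70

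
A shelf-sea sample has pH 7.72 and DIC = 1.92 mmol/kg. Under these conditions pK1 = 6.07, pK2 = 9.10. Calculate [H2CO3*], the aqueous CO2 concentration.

α₀ = 1 / (1 + K1/[H⁺] + K1K2/[H⁺]²) = 1 / (1 + 10^+1.65 + 10^+0.27)
   = 1 / (1 + 44.668 + 1.8621) = 1/47.530 = 0.02104
[CO2*] = α₀ × DIC = 0.02104 × 1.92 = 0.0404 mmol/kg

[CO2*] = 0.0404 mmol/kg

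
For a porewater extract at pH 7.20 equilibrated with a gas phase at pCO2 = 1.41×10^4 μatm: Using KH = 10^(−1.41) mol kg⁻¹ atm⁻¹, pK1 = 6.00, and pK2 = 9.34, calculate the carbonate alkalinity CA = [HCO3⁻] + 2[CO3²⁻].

CA = 8.82 mmol/kg

[CO2*] = KH · pCO2 = 10^(−1.41) × 1.41×10^4×10^-6 = 5.486×10^-4 mol/kg
α₀ = 1/(1 + K1/[H⁺] + K1K2/[H⁺]²) = 1/(1 + 10^+1.20 + 10^-0.94) = 0.05895
DIC = [CO2*]/α₀ = 5.486×10^-4 / 0.05895 = 9.306 mmol/kg
CA = (α₁ + 2α₂)·DIC = (0.9343 + 2×0.006768) × 9.306 = 8.82 mmol/kg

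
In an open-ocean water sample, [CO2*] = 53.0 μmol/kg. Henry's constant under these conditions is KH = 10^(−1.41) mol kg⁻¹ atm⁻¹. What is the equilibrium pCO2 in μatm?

pCO2 = 1360 μatm

KH = 10^(−1.41) = 3.890×10^-2 mol kg⁻¹ atm⁻¹
pCO2 = [CO2*]/KH = 53.0×10^-6 / 3.890×10^-2 = 1.36×10^-3 atm = 1360 μatm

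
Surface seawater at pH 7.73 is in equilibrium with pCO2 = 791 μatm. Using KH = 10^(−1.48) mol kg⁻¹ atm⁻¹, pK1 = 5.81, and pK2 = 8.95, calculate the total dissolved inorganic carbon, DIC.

DIC = 2.34 mmol/kg

[CO2*] = KH · pCO2 = 10^(−1.48) × 791×10^-6 = 2.619×10^-5 mol/kg
α₀ = 1/(1 + K1/[H⁺] + K1K2/[H⁺]²) = 1/(1 + 10^+1.92 + 10^+0.70) = 0.01121
DIC = [CO2*]/α₀ = 2.619×10^-5 / 0.01121 = 2.34 mmol/kg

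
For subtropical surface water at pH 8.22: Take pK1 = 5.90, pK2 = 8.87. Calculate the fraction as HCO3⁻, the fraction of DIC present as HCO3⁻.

α₁ = 0.814

α₁ = 1 / (1 + [H⁺]/K1 + K2/[H⁺]) = 1 / (1 + 10^-2.32 + 10^-0.65)
   = 1 / (1 + 0.0047863 + 0.22387) = 1/1.2287 = 0.8139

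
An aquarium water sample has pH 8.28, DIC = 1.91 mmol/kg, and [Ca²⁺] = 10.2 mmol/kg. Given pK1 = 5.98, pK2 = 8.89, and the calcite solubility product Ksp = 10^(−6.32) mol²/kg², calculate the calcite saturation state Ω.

α₂ = 1 / (1 + [H⁺]/K2 + [H⁺]²/(K1K2)) = 1 / (1 + 10^+0.61 + 10^-1.69)
   = 1 / (1 + 4.0738 + 0.020417) = 1/5.0942 = 0.1963
[CO3²⁻] = α₂ × DIC = 0.1963 × 1.91 = 0.3749 mmol/kg
Ksp = 10^(−6.32) = 4.786×10^-7
Ω = [Ca²⁺][CO3²⁻]/Ksp = (10.2×10^-3)(3.749×10^-4) / 4.786×10^-7 = 7.99

Ω = 7.99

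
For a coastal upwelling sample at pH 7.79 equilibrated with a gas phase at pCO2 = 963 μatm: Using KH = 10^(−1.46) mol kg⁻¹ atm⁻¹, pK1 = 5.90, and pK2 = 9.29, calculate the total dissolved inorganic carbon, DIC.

[CO2*] = KH · pCO2 = 10^(−1.46) × 963×10^-6 = 3.339×10^-5 mol/kg
α₀ = 1/(1 + K1/[H⁺] + K1K2/[H⁺]²) = 1/(1 + 10^+1.89 + 10^+0.39) = 0.01233
DIC = [CO2*]/α₀ = 3.339×10^-5 / 0.01233 = 2.71 mmol/kg

DIC = 2.71 mmol/kg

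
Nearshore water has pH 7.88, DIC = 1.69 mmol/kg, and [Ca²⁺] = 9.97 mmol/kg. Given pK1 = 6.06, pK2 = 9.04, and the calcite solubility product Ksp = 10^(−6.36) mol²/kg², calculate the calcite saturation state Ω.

α₂ = 1 / (1 + [H⁺]/K2 + [H⁺]²/(K1K2)) = 1 / (1 + 10^+1.16 + 10^-0.66)
   = 1 / (1 + 14.454 + 0.21878) = 1/15.673 = 0.06380
[CO3²⁻] = α₂ × DIC = 0.06380 × 1.69 = 0.1078 mmol/kg
Ksp = 10^(−6.36) = 4.365×10^-7
Ω = [Ca²⁺][CO3²⁻]/Ksp = (9.97×10^-3)(1.078×10^-4) / 4.365×10^-7 = 2.46

Ω = 2.46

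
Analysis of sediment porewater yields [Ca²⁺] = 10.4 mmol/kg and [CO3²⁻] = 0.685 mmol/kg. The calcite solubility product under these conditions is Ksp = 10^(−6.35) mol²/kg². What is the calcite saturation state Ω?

Ω = 15.9

Ksp = 10^(−6.35) = 4.467×10^-7
Ω = [Ca²⁺][CO3²⁻]/Ksp = (10.4×10^-3)(0.685×10^-3) / 4.467×10^-7 = 15.9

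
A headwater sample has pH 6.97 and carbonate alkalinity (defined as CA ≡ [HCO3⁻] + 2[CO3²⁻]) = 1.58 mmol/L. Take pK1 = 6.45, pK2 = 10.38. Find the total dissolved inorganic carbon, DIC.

DIC = 2.06 mmol/L

CA = [HCO3⁻] + 2[CO3²⁻] = (α₁ + 2α₂)·DIC
At pH 6.97: [H⁺]/K1 = 10^-0.52 = 0.30200, K2/[H⁺] = 10^-3.41 = 0.00038905
α₁ = 1/(1 + 0.30200 + 0.00038905) = 1/1.3024 = 0.7678; α₂ = α₁·K2/[H⁺] = 0.0002987
α₁ + 2α₂ = 0.7684
DIC = CA / (α₁ + 2α₂) = 1.58 / 0.7684 = 2.06 mmol/L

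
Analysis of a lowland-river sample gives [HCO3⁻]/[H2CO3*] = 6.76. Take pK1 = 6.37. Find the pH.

From K1 = [H⁺][HCO3⁻]/[H2CO3*]:  pH = pK1 + log₁₀([HCO3⁻]/[H2CO3*])
log₁₀(6.76) = +0.830
pH = 6.37 + (+0.830) = 7.20

pH = 7.20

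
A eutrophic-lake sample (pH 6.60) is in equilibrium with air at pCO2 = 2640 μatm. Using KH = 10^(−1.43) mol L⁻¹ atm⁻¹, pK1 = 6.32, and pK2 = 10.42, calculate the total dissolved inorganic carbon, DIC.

[CO2*] = KH · pCO2 = 10^(−1.43) × 2640×10^-6 = 9.809×10^-5 mol/L
α₀ = 1/(1 + K1/[H⁺] + K1K2/[H⁺]²) = 1/(1 + 10^+0.28 + 10^-3.54) = 0.3441
DIC = [CO2*]/α₀ = 9.809×10^-5 / 0.3441 = 0.285 mmol/L

DIC = 0.285 mmol/L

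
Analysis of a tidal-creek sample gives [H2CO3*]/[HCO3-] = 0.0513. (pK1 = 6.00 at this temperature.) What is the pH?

pH = 7.29

From K1 = [H⁺][HCO3-]/[H2CO3*]:  pH = pK1 − log₁₀([H2CO3*]/[HCO3-])
log₁₀(0.0513) = -1.290
pH = 6.00 − (-1.290) = 7.29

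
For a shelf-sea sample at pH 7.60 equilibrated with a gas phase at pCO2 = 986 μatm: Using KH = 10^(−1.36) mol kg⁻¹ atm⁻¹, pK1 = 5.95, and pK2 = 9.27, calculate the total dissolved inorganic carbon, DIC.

DIC = 2.01 mmol/kg

[CO2*] = KH · pCO2 = 10^(−1.36) × 986×10^-6 = 4.304×10^-5 mol/kg
α₀ = 1/(1 + K1/[H⁺] + K1K2/[H⁺]²) = 1/(1 + 10^+1.65 + 10^-0.02) = 0.02145
DIC = [CO2*]/α₀ = 4.304×10^-5 / 0.02145 = 2.01 mmol/kg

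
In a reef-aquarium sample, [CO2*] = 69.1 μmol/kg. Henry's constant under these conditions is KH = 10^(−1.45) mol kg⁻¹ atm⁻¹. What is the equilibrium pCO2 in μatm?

KH = 10^(−1.45) = 3.548×10^-2 mol kg⁻¹ atm⁻¹
pCO2 = [CO2*]/KH = 69.1×10^-6 / 3.548×10^-2 = 1.95×10^-3 atm = 1950 μatm

pCO2 = 1950 μatm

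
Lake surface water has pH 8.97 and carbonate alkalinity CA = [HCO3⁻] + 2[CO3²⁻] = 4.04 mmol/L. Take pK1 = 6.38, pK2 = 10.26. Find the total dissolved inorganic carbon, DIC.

CA = [HCO3⁻] + 2[CO3²⁻] = (α₁ + 2α₂)·DIC
At pH 8.97: [H⁺]/K1 = 10^-2.59 = 0.0025704, K2/[H⁺] = 10^-1.29 = 0.051286
α₁ = 1/(1 + 0.0025704 + 0.051286) = 1/1.0539 = 0.9489; α₂ = α₁·K2/[H⁺] = 0.04867
α₁ + 2α₂ = 1.0462
DIC = CA / (α₁ + 2α₂) = 4.04 / 1.0462 = 3.86 mmol/L

DIC = 3.86 mmol/L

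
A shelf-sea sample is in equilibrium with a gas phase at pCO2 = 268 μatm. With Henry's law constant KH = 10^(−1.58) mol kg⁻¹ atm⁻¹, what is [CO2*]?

[CO2*] = 7.05 μmol/kg

KH = 10^(−1.58) = 2.630×10^-2 mol kg⁻¹ atm⁻¹
[CO2*] = KH · pCO2 = 2.630×10^-2 × 268×10^-6 atm = 7.05×10^-6 mol/kg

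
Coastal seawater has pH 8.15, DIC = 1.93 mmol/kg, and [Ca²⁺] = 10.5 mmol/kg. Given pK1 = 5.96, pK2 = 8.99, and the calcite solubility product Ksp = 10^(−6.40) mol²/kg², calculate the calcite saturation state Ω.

Ω = 6.39

α₂ = 1 / (1 + [H⁺]/K2 + [H⁺]²/(K1K2)) = 1 / (1 + 10^+0.84 + 10^-1.35)
   = 1 / (1 + 6.9183 + 0.044668) = 1/7.9630 = 0.1256
[CO3²⁻] = α₂ × DIC = 0.1256 × 1.93 = 0.2424 mmol/kg
Ksp = 10^(−6.40) = 3.981×10^-7
Ω = [Ca²⁺][CO3²⁻]/Ksp = (10.5×10^-3)(2.424×10^-4) / 3.981×10^-7 = 6.39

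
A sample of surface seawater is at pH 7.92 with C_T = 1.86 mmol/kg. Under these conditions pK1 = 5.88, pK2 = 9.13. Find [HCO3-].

[HCO3⁻] = 1.74 mmol/kg

α₁ = 1 / (1 + [H⁺]/K1 + K2/[H⁺]) = 1 / (1 + 10^-2.04 + 10^-1.21)
   = 1 / (1 + 0.0091201 + 0.061660) = 1/1.0708 = 0.9339
[HCO3⁻] = α₁ × DIC = 0.9339 × 1.86 = 1.74 mmol/kg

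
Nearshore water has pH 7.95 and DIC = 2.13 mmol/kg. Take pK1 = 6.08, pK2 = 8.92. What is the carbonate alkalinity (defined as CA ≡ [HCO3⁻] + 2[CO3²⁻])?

CA = [HCO3⁻] + 2[CO3²⁻] = (α₁ + 2α₂)·DIC
At pH 7.95: [H⁺]/K1 = 10^-1.87 = 0.013490, K2/[H⁺] = 10^-0.97 = 0.10715
α₁ = 1/(1 + 0.013490 + 0.10715) = 1/1.1206 = 0.8923; α₂ = α₁·K2/[H⁺] = 0.09562
α₁ + 2α₂ = 1.0836
CA = 1.0836 × 2.13 = 2.31 mmol/kg

CA = 2.31 mmol/kg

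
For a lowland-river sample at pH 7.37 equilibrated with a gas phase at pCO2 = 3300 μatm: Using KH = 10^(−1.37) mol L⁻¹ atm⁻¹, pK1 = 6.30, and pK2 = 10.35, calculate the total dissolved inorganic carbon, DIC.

DIC = 1.80 mmol/L

[CO2*] = KH · pCO2 = 10^(−1.37) × 3300×10^-6 = 1.408×10^-4 mol/L
α₀ = 1/(1 + K1/[H⁺] + K1K2/[H⁺]²) = 1/(1 + 10^+1.07 + 10^-1.91) = 0.07836
DIC = [CO2*]/α₀ = 1.408×10^-4 / 0.07836 = 1.80 mmol/L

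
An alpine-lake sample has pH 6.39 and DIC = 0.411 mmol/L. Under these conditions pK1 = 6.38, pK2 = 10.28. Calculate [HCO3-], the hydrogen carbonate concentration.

[HCO3⁻] = 0.208 mmol/L

α₁ = 1 / (1 + [H⁺]/K1 + K2/[H⁺]) = 1 / (1 + 10^-0.01 + 10^-3.89)
   = 1 / (1 + 0.97724 + 0.00012882) = 1/1.9774 = 0.5057
[HCO3⁻] = α₁ × DIC = 0.5057 × 0.411 = 0.208 mmol/L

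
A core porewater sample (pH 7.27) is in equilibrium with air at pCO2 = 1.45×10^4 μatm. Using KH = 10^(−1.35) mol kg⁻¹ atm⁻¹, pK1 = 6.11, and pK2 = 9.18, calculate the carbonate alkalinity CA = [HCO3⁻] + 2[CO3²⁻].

[CO2*] = KH · pCO2 = 10^(−1.35) × 1.45×10^4×10^-6 = 6.477×10^-4 mol/kg
α₀ = 1/(1 + K1/[H⁺] + K1K2/[H⁺]²) = 1/(1 + 10^+1.16 + 10^-0.75) = 0.06397
DIC = [CO2*]/α₀ = 6.477×10^-4 / 0.06397 = 10.12 mmol/kg
CA = (α₁ + 2α₂)·DIC = (0.9247 + 2×0.01138) × 10.12 = 9.59 mmol/kg

CA = 9.59 mmol/kg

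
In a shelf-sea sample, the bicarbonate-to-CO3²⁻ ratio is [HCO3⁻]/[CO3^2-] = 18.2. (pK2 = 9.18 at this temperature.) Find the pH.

From K2 = [H⁺][CO3^2-]/[HCO3⁻]:  pH = pK2 − log₁₀([HCO3⁻]/[CO3^2-])
log₁₀(18.2) = +1.260
pH = 9.18 − (+1.260) = 7.92

pH = 7.92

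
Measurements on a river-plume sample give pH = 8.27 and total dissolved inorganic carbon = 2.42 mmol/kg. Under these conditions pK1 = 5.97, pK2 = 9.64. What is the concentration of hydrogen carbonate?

α₁ = 1 / (1 + [H⁺]/K1 + K2/[H⁺]) = 1 / (1 + 10^-2.30 + 10^-1.37)
   = 1 / (1 + 0.0050119 + 0.042658) = 1/1.0477 = 0.9545
[HCO3⁻] = α₁ × DIC = 0.9545 × 2.42 = 2.31 mmol/kg

[HCO3⁻] = 2.31 mmol/kg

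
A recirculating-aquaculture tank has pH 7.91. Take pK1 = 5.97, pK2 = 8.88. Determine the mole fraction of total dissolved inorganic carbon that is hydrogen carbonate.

α₁ = 0.894

α₁ = 1 / (1 + [H⁺]/K1 + K2/[H⁺]) = 1 / (1 + 10^-1.94 + 10^-0.97)
   = 1 / (1 + 0.011482 + 0.10715) = 1/1.1186 = 0.8939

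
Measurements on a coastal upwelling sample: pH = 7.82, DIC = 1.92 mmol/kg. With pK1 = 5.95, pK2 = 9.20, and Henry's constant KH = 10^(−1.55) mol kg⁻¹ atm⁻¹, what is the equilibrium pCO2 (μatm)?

α₀ = 1 / (1 + K1/[H⁺] + K1K2/[H⁺]²) = 1 / (1 + 10^+1.87 + 10^+0.49)
   = 1 / (1 + 74.131 + 3.0903) = 1/78.221 = 0.01278
[CO2*] = α₀ × DIC = 0.01278 × 1.92 = 0.02455 mmol/kg
pCO2 = [CO2*]/KH = 2.455×10^-5 / 2.818×10^-2 = 871 μatm

pCO2 = 871 μatm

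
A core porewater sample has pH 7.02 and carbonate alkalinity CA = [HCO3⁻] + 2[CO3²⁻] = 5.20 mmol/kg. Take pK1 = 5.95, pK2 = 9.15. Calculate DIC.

CA = [HCO3⁻] + 2[CO3²⁻] = (α₁ + 2α₂)·DIC
At pH 7.02: [H⁺]/K1 = 10^-1.07 = 0.085114, K2/[H⁺] = 10^-2.13 = 0.0074131
α₁ = 1/(1 + 0.085114 + 0.0074131) = 1/1.0925 = 0.9153; α₂ = α₁·K2/[H⁺] = 0.006785
α₁ + 2α₂ = 0.9289
DIC = CA / (α₁ + 2α₂) = 5.20 / 0.9289 = 5.60 mmol/kg

DIC = 5.60 mmol/kg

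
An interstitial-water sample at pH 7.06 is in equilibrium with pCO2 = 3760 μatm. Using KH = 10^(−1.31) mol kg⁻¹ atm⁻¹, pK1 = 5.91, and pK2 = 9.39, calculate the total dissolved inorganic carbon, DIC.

DIC = 2.80 mmol/kg

[CO2*] = KH · pCO2 = 10^(−1.31) × 3760×10^-6 = 1.842×10^-4 mol/kg
α₀ = 1/(1 + K1/[H⁺] + K1K2/[H⁺]²) = 1/(1 + 10^+1.15 + 10^-1.18) = 0.06583
DIC = [CO2*]/α₀ = 1.842×10^-4 / 0.06583 = 2.80 mmol/kg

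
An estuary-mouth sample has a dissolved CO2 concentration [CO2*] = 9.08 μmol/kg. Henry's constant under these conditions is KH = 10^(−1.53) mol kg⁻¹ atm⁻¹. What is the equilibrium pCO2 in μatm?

pCO2 = 308 μatm

KH = 10^(−1.53) = 2.951×10^-2 mol kg⁻¹ atm⁻¹
pCO2 = [CO2*]/KH = 9.08×10^-6 / 2.951×10^-2 = 3.08×10^-4 atm = 308 μatm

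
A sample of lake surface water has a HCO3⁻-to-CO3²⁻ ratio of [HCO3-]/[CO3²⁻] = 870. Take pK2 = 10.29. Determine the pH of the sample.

From K2 = [H⁺][CO3²⁻]/[HCO3-]:  pH = pK2 − log₁₀([HCO3-]/[CO3²⁻])
log₁₀(870) = +2.940
pH = 10.29 − (+2.940) = 7.35

pH = 7.35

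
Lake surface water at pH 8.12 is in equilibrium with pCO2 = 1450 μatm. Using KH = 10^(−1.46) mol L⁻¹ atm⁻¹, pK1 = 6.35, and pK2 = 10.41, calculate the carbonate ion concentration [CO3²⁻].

[CO3²⁻] = 15.2 μmol/L

[CO2*] = KH · pCO2 = 10^(−1.46) × 1450×10^-6 = 5.028×10^-5 mol/L
α₀ = 1/(1 + K1/[H⁺] + K1K2/[H⁺]²) = 1/(1 + 10^+1.77 + 10^-0.52) = 0.01662
DIC = [CO2*]/α₀ = 5.028×10^-5 / 0.01662 = 3.026 mmol/L
[CO3²⁻] = α₂·DIC; α₂ = 0.005018, so [CO3²⁻] = 0.005018 × 3.026 = 0.0152 mmol/L = 15.2 μmol/L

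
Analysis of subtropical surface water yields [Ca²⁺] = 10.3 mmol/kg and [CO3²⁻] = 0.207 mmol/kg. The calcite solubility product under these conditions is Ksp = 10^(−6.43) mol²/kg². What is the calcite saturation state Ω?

Ω = 5.74

Ksp = 10^(−6.43) = 3.715×10^-7
Ω = [Ca²⁺][CO3²⁻]/Ksp = (10.3×10^-3)(0.207×10^-3) / 3.715×10^-7 = 5.74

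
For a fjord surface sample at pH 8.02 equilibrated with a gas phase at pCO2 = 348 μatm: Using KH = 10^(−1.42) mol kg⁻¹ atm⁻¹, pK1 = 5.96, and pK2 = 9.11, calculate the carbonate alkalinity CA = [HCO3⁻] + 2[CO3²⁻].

CA = 1.77 mmol/kg

[CO2*] = KH · pCO2 = 10^(−1.42) × 348×10^-6 = 1.323×10^-5 mol/kg
α₀ = 1/(1 + K1/[H⁺] + K1K2/[H⁺]²) = 1/(1 + 10^+2.06 + 10^+0.97) = 0.007991
DIC = [CO2*]/α₀ = 1.323×10^-5 / 0.007991 = 1.656 mmol/kg
CA = (α₁ + 2α₂)·DIC = (0.9174 + 2×0.07457) × 1.656 = 1.77 mmol/kg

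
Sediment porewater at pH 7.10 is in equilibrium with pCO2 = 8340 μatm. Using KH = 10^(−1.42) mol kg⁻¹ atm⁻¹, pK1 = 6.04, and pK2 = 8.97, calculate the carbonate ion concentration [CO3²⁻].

[CO2*] = KH · pCO2 = 10^(−1.42) × 8340×10^-6 = 3.171×10^-4 mol/kg
α₀ = 1/(1 + K1/[H⁺] + K1K2/[H⁺]²) = 1/(1 + 10^+1.06 + 10^-0.81) = 0.07914
DIC = [CO2*]/α₀ = 3.171×10^-4 / 0.07914 = 4.007 mmol/kg
[CO3²⁻] = α₂·DIC; α₂ = 0.01226, so [CO3²⁻] = 0.01226 × 4.007 = 0.0491 mmol/kg

[CO3²⁻] = 0.0491 mmol/kg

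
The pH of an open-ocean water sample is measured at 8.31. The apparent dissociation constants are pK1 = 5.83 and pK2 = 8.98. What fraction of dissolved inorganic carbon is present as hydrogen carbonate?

α₁ = 1 / (1 + [H⁺]/K1 + K2/[H⁺]) = 1 / (1 + 10^-2.48 + 10^-0.67)
   = 1 / (1 + 0.0033113 + 0.21380) = 1/1.2171 = 0.8216

α₁ = 0.822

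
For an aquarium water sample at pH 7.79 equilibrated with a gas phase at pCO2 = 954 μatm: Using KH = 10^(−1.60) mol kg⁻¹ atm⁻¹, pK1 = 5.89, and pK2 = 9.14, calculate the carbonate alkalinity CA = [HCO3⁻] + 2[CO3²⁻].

[CO2*] = KH · pCO2 = 10^(−1.60) × 954×10^-6 = 2.396×10^-5 mol/kg
α₀ = 1/(1 + K1/[H⁺] + K1K2/[H⁺]²) = 1/(1 + 10^+1.90 + 10^+0.55) = 0.01191
DIC = [CO2*]/α₀ = 2.396×10^-5 / 0.01191 = 2.012 mmol/kg
CA = (α₁ + 2α₂)·DIC = (0.9458 + 2×0.04225) × 2.012 = 2.07 mmol/kg

CA = 2.07 mmol/kg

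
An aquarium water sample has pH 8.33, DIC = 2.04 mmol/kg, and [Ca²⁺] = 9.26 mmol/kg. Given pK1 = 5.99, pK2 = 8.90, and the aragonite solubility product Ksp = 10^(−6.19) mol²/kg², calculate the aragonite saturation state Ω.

α₂ = 1 / (1 + [H⁺]/K2 + [H⁺]²/(K1K2)) = 1 / (1 + 10^+0.57 + 10^-1.77)
   = 1 / (1 + 3.7154 + 0.016982) = 1/4.7323 = 0.2113
[CO3²⁻] = α₂ × DIC = 0.2113 × 2.04 = 0.4311 mmol/kg
Ksp = 10^(−6.19) = 6.457×10^-7
Ω = [Ca²⁺][CO3²⁻]/Ksp = (9.26×10^-3)(4.311×10^-4) / 6.457×10^-7 = 6.18

Ω = 6.18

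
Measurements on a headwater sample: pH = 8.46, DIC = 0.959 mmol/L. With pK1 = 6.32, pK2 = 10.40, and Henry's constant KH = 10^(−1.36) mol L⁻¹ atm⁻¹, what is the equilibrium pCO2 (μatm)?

pCO2 = 156 μatm

α₀ = 1 / (1 + K1/[H⁺] + K1K2/[H⁺]²) = 1 / (1 + 10^+2.14 + 10^+0.20)
   = 1 / (1 + 138.04 + 1.5849) = 1/140.62 = 0.007111
[CO2*] = α₀ × DIC = 0.007111 × 0.959 = 0.006820 mmol/L = 6.820 μmol/L
pCO2 = [CO2*]/KH = 6.820×10^-6 / 4.365×10^-2 = 156 μatm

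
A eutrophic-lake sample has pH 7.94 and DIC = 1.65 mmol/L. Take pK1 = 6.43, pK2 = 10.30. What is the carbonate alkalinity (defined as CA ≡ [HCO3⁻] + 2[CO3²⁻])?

CA = 1.61 mmol/L

CA = [HCO3⁻] + 2[CO3²⁻] = (α₁ + 2α₂)·DIC
At pH 7.94: [H⁺]/K1 = 10^-1.51 = 0.030903, K2/[H⁺] = 10^-2.36 = 0.0043652
α₁ = 1/(1 + 0.030903 + 0.0043652) = 1/1.0353 = 0.9659; α₂ = α₁·K2/[H⁺] = 0.004216
α₁ + 2α₂ = 0.9744
CA = 0.9744 × 1.65 = 1.61 mmol/L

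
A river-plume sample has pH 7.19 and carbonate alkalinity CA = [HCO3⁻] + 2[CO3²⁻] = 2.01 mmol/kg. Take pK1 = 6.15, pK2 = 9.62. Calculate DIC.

DIC = 2.18 mmol/kg

CA = [HCO3⁻] + 2[CO3²⁻] = (α₁ + 2α₂)·DIC
At pH 7.19: [H⁺]/K1 = 10^-1.04 = 0.091201, K2/[H⁺] = 10^-2.43 = 0.0037154
α₁ = 1/(1 + 0.091201 + 0.0037154) = 1/1.0949 = 0.9133; α₂ = α₁·K2/[H⁺] = 0.003393
α₁ + 2α₂ = 0.9201
DIC = CA / (α₁ + 2α₂) = 2.01 / 0.9201 = 2.18 mmol/kg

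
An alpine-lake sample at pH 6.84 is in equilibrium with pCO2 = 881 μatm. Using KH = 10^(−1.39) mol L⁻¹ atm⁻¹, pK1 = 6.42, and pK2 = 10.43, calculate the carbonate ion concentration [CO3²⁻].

[CO2*] = KH · pCO2 = 10^(−1.39) × 881×10^-6 = 3.589×10^-5 mol/L
α₀ = 1/(1 + K1/[H⁺] + K1K2/[H⁺]²) = 1/(1 + 10^+0.42 + 10^-3.17) = 0.2754
DIC = [CO2*]/α₀ = 3.589×10^-5 / 0.2754 = 0.1303 mmol/L
[CO3²⁻] = α₂·DIC; α₂ = 0.0001862, so [CO3²⁻] = 0.0001862 × 0.1303 = 2.43×10^-5 mmol/L = 0.0243 μmol/L

[CO3²⁻] = 0.0243 μmol/L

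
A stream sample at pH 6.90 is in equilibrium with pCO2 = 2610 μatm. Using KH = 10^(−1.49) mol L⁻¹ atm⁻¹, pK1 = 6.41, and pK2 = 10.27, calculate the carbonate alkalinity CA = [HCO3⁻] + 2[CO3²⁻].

CA = 0.261 mmol/L

[CO2*] = KH · pCO2 = 10^(−1.49) × 2610×10^-6 = 8.446×10^-5 mol/L
α₀ = 1/(1 + K1/[H⁺] + K1K2/[H⁺]²) = 1/(1 + 10^+0.49 + 10^-2.88) = 0.2444
DIC = [CO2*]/α₀ = 8.446×10^-5 / 0.2444 = 0.3456 mmol/L
CA = (α₁ + 2α₂)·DIC = (0.7553 + 2×0.0003222) × 0.3456 = 0.261 mmol/L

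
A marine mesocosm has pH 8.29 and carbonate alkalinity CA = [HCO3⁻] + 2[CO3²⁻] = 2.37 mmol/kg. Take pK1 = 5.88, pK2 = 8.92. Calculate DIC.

DIC = 2.00 mmol/kg

CA = [HCO3⁻] + 2[CO3²⁻] = (α₁ + 2α₂)·DIC
At pH 8.29: [H⁺]/K1 = 10^-2.41 = 0.0038905, K2/[H⁺] = 10^-0.63 = 0.23442
α₁ = 1/(1 + 0.0038905 + 0.23442) = 1/1.2383 = 0.8076; α₂ = α₁·K2/[H⁺] = 0.1893
α₁ + 2α₂ = 1.1862
DIC = CA / (α₁ + 2α₂) = 2.37 / 1.1862 = 2.00 mmol/kg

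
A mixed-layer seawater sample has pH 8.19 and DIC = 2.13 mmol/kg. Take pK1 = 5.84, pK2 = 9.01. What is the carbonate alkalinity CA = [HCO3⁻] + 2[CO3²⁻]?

CA = [HCO3⁻] + 2[CO3²⁻] = (α₁ + 2α₂)·DIC
At pH 8.19: [H⁺]/K1 = 10^-2.35 = 0.0044668, K2/[H⁺] = 10^-0.82 = 0.15136
α₁ = 1/(1 + 0.0044668 + 0.15136) = 1/1.1558 = 0.8652; α₂ = α₁·K2/[H⁺] = 0.1310
α₁ + 2α₂ = 1.1271
CA = 1.1271 × 2.13 = 2.40 mmol/kg

CA = 2.40 mmol/kg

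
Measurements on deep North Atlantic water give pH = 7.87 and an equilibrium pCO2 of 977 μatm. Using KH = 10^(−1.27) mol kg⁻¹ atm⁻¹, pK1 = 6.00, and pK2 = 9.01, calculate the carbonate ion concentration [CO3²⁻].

[CO2*] = KH · pCO2 = 10^(−1.27) × 977×10^-6 = 5.247×10^-5 mol/kg
α₀ = 1/(1 + K1/[H⁺] + K1K2/[H⁺]²) = 1/(1 + 10^+1.87 + 10^+0.73) = 0.01242
DIC = [CO2*]/α₀ = 5.247×10^-5 / 0.01242 = 4.224 mmol/kg
[CO3²⁻] = α₂·DIC; α₂ = 0.06671, so [CO3²⁻] = 0.06671 × 4.224 = 0.282 mmol/kg

[CO3²⁻] = 0.282 mmol/kg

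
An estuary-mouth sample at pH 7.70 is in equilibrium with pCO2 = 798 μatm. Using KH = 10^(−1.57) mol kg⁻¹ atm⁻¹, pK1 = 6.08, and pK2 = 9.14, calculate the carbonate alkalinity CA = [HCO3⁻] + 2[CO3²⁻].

[CO2*] = KH · pCO2 = 10^(−1.57) × 798×10^-6 = 2.148×10^-5 mol/kg
α₀ = 1/(1 + K1/[H⁺] + K1K2/[H⁺]²) = 1/(1 + 10^+1.62 + 10^+0.18) = 0.02262
DIC = [CO2*]/α₀ = 2.148×10^-5 / 0.02262 = 0.9494 mmol/kg
CA = (α₁ + 2α₂)·DIC = (0.9431 + 2×0.03424) × 0.9494 = 0.960 mmol/kg

CA = 0.960 mmol/kg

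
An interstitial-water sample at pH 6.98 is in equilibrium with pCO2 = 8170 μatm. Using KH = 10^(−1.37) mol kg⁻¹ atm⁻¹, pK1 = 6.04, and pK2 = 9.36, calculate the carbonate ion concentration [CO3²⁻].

[CO2*] = KH · pCO2 = 10^(−1.37) × 8170×10^-6 = 3.485×10^-4 mol/kg
α₀ = 1/(1 + K1/[H⁺] + K1K2/[H⁺]²) = 1/(1 + 10^+0.94 + 10^-1.44) = 0.1026
DIC = [CO2*]/α₀ = 3.485×10^-4 / 0.1026 = 3.397 mmol/kg
[CO3²⁻] = α₂·DIC; α₂ = 0.003725, so [CO3²⁻] = 0.003725 × 3.397 = 0.0127 mmol/kg = 12.7 μmol/kg

[CO3²⁻] = 12.7 μmol/kg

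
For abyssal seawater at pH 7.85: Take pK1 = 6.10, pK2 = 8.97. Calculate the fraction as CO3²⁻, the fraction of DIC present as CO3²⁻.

α₂ = 1 / (1 + [H⁺]/K2 + [H⁺]²/(K1K2)) = 1 / (1 + 10^+1.12 + 10^-0.63)
   = 1 / (1 + 13.183 + 0.23442) = 1/14.417 = 0.06936

α₂ = 0.0694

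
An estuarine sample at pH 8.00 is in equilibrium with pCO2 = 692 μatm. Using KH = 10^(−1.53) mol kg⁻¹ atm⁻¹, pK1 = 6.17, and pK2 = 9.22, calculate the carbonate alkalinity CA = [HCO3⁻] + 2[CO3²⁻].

CA = 1.55 mmol/kg

[CO2*] = KH · pCO2 = 10^(−1.53) × 692×10^-6 = 2.042×10^-5 mol/kg
α₀ = 1/(1 + K1/[H⁺] + K1K2/[H⁺]²) = 1/(1 + 10^+1.83 + 10^+0.61) = 0.01376
DIC = [CO2*]/α₀ = 2.042×10^-5 / 0.01376 = 1.484 mmol/kg
CA = (α₁ + 2α₂)·DIC = (0.9302 + 2×0.05605) × 1.484 = 1.55 mmol/kg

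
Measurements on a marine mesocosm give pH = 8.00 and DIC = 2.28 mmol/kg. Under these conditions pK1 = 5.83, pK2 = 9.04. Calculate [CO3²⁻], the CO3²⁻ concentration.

α₂ = 1 / (1 + [H⁺]/K2 + [H⁺]²/(K1K2)) = 1 / (1 + 10^+1.04 + 10^-1.13)
   = 1 / (1 + 10.965 + 0.074131) = 1/12.039 = 0.08306
[CO3²⁻] = α₂ × DIC = 0.08306 × 2.28 = 0.189 mmol/kg

[CO3²⁻] = 0.189 mmol/kg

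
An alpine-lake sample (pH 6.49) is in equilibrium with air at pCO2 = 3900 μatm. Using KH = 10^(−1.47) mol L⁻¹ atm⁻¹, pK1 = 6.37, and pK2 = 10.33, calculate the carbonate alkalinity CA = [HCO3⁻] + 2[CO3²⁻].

[CO2*] = KH · pCO2 = 10^(−1.47) × 3900×10^-6 = 1.321×10^-4 mol/L
α₀ = 1/(1 + K1/[H⁺] + K1K2/[H⁺]²) = 1/(1 + 10^+0.12 + 10^-3.72) = 0.4313
DIC = [CO2*]/α₀ = 1.321×10^-4 / 0.4313 = 0.3064 mmol/L
CA = (α₁ + 2α₂)·DIC = (0.5686 + 2×8.219×10^-5) × 0.3064 = 0.174 mmol/L

CA = 0.174 mmol/L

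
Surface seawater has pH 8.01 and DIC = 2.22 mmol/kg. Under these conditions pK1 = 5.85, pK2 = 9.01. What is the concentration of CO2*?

[CO2*] = 13.9 μmol/kg

α₀ = 1 / (1 + K1/[H⁺] + K1K2/[H⁺]²) = 1 / (1 + 10^+2.16 + 10^+1.16)
   = 1 / (1 + 144.54 + 14.454) = 1/160.00 = 0.006250
[CO2*] = α₀ × DIC = 0.006250 × 2.22 = 0.0139 mmol/kg = 13.9 μmol/kg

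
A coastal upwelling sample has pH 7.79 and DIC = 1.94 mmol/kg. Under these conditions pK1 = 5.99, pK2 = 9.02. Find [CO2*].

α₀ = 1 / (1 + K1/[H⁺] + K1K2/[H⁺]²) = 1 / (1 + 10^+1.80 + 10^+0.57)
   = 1 / (1 + 63.096 + 3.7154) = 1/67.811 = 0.01475
[CO2*] = α₀ × DIC = 0.01475 × 1.94 = 0.0286 mmol/kg

[CO2*] = 0.0286 mmol/kg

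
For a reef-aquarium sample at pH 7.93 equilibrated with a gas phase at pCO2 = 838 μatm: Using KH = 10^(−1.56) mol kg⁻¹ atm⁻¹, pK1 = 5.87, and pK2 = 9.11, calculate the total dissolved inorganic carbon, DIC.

DIC = 2.85 mmol/kg

[CO2*] = KH · pCO2 = 10^(−1.56) × 838×10^-6 = 2.308×10^-5 mol/kg
α₀ = 1/(1 + K1/[H⁺] + K1K2/[H⁺]²) = 1/(1 + 10^+2.06 + 10^+0.88) = 0.008104
DIC = [CO2*]/α₀ = 2.308×10^-5 / 0.008104 = 2.85 mmol/kg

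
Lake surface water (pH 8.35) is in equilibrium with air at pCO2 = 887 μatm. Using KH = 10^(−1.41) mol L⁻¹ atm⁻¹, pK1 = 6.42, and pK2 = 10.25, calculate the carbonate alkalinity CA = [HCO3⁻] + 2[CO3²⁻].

CA = 3.01 mmol/L

[CO2*] = KH · pCO2 = 10^(−1.41) × 887×10^-6 = 3.451×10^-5 mol/L
α₀ = 1/(1 + K1/[H⁺] + K1K2/[H⁺]²) = 1/(1 + 10^+1.93 + 10^+0.03) = 0.01147
DIC = [CO2*]/α₀ = 3.451×10^-5 / 0.01147 = 3.009 mmol/L
CA = (α₁ + 2α₂)·DIC = (0.9762 + 2×0.01229) × 3.009 = 3.01 mmol/L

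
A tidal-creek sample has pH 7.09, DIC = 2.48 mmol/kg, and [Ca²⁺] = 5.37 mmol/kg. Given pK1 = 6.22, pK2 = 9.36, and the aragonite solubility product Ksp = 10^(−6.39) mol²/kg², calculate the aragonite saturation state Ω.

Ω = 0.154

α₂ = 1 / (1 + [H⁺]/K2 + [H⁺]²/(K1K2)) = 1 / (1 + 10^+2.27 + 10^+1.40)
   = 1 / (1 + 186.21 + 25.119) = 1/212.33 = 0.004710
[CO3²⁻] = α₂ × DIC = 0.004710 × 2.48 = 0.01168 mmol/kg = 11.68 μmol/kg
Ksp = 10^(−6.39) = 4.074×10^-7
Ω = [Ca²⁺][CO3²⁻]/Ksp = (5.37×10^-3)(1.168×10^-5) / 4.074×10^-7 = 0.154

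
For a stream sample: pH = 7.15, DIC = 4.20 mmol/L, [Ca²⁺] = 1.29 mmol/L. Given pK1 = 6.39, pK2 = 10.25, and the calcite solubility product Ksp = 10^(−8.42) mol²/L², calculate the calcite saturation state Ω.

α₂ = 1 / (1 + [H⁺]/K2 + [H⁺]²/(K1K2)) = 1 / (1 + 10^+3.10 + 10^+2.34)
   = 1 / (1 + 1258.9 + 218.78) = 1/1478.7 = 0.0006763
[CO3²⁻] = α₂ × DIC = 0.0006763 × 4.20 = 0.002840 mmol/L = 2.840 μmol/L
Ksp = 10^(−8.42) = 3.802×10^-9
Ω = [Ca²⁺][CO3²⁻]/Ksp = (1.29×10^-3)(2.840×10^-6) / 3.802×10^-9 = 0.964

Ω = 0.964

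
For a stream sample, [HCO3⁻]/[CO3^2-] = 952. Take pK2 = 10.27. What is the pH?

From K2 = [H⁺][CO3^2-]/[HCO3⁻]:  pH = pK2 − log₁₀([HCO3⁻]/[CO3^2-])
log₁₀(952) = +2.979
pH = 10.27 − (+2.979) = 7.29

pH = 7.29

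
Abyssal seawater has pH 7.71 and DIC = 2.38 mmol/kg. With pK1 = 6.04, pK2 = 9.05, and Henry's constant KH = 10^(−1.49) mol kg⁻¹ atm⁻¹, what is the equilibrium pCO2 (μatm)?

α₀ = 1 / (1 + K1/[H⁺] + K1K2/[H⁺]²) = 1 / (1 + 10^+1.67 + 10^+0.33)
   = 1 / (1 + 46.774 + 2.1380) = 1/49.911 = 0.02004
[CO2*] = α₀ × DIC = 0.02004 × 2.38 = 0.04768 mmol/kg
pCO2 = [CO2*]/KH = 4.768×10^-5 / 3.236×10^-2 = 1470 μatm

pCO2 = 1470 μatm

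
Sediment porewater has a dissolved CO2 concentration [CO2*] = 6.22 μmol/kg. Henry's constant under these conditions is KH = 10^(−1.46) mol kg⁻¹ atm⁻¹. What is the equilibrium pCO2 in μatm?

KH = 10^(−1.46) = 3.467×10^-2 mol kg⁻¹ atm⁻¹
pCO2 = [CO2*]/KH = 6.22×10^-6 / 3.467×10^-2 = 1.79×10^-4 atm = 179 μatm

pCO2 = 179 μatm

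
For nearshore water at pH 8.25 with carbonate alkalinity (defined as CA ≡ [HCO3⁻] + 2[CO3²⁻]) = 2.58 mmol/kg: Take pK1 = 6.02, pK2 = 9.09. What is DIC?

DIC = 2.30 mmol/kg

CA = [HCO3⁻] + 2[CO3²⁻] = (α₁ + 2α₂)·DIC
At pH 8.25: [H⁺]/K1 = 10^-2.23 = 0.0058884, K2/[H⁺] = 10^-0.84 = 0.14454
α₁ = 1/(1 + 0.0058884 + 0.14454) = 1/1.1504 = 0.8692; α₂ = α₁·K2/[H⁺] = 0.1256
α₁ + 2α₂ = 1.1205
DIC = CA / (α₁ + 2α₂) = 2.58 / 1.1205 = 2.30 mmol/kg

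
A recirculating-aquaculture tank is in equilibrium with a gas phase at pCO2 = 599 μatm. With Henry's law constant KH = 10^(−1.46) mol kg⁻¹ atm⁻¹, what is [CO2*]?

[CO2*] = 20.8 μmol/kg

KH = 10^(−1.46) = 3.467×10^-2 mol kg⁻¹ atm⁻¹
[CO2*] = KH · pCO2 = 3.467×10^-2 × 599×10^-6 atm = 2.08×10^-5 mol/kg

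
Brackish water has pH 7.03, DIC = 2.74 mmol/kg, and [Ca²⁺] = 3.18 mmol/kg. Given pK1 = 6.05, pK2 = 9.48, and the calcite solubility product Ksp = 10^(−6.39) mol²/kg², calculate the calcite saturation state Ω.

Ω = 0.0685

α₂ = 1 / (1 + [H⁺]/K2 + [H⁺]²/(K1K2)) = 1 / (1 + 10^+2.45 + 10^+1.47)
   = 1 / (1 + 281.84 + 29.512) = 1/312.35 = 0.003202
[CO3²⁻] = α₂ × DIC = 0.003202 × 2.74 = 0.008772 mmol/kg = 8.772 μmol/kg
Ksp = 10^(−6.39) = 4.074×10^-7
Ω = [Ca²⁺][CO3²⁻]/Ksp = (3.18×10^-3)(8.772×10^-6) / 4.074×10^-7 = 0.0685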